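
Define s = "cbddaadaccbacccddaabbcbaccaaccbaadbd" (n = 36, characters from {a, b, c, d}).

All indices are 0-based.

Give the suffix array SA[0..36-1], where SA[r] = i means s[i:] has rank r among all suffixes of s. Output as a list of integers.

rank→(start, suffix):
  0 → (17, 'aabbcbaccaaccbaadbd')
  1 → (26, 'aaccbaadbd')
  2 → (4, 'aadaccbacccddaabbcbaccaaccbaadbd')
  3 → (31, 'aadbd')
  4 → (18, 'abbcbaccaaccbaadbd')
  5 → (23, 'accaaccbaadbd')
  6 → (27, 'accbaadbd')
  7 → (7, 'accbacccddaabbcbaccaaccbaadbd')
  8 → (11, 'acccddaabbcbaccaaccbaadbd')
  9 → (5, 'adaccbacccddaabbcbaccaaccbaadbd')
  10 → (32, 'adbd')
  11 → (30, 'baadbd')
  12 → (22, 'baccaaccbaadbd')
  13 → (10, 'bacccddaabbcbaccaaccbaadbd')
  14 → (19, 'bbcbaccaaccbaadbd')
  15 → (20, 'bcbaccaaccbaadbd')
  16 → (34, 'bd')
  17 → (1, 'bddaadaccbacccddaabbcbaccaaccbaadbd')
  18 → (25, 'caaccbaadbd')
  19 → (29, 'cbaadbd')
  20 → (21, 'cbaccaaccbaadbd')
  21 → (9, 'cbacccddaabbcbaccaaccbaadbd')
  22 → (0, 'cbddaadaccbacccddaabbcbaccaaccbaadbd')
  23 → (24, 'ccaaccbaadbd')
  24 → (28, 'ccbaadbd')
  25 → (8, 'ccbacccddaabbcbaccaaccbaadbd')
  26 → (12, 'cccddaabbcbaccaaccbaadbd')
  27 → (13, 'ccddaabbcbaccaaccbaadbd')
  28 → (14, 'cddaabbcbaccaaccbaadbd')
  29 → (35, 'd')
  30 → (16, 'daabbcbaccaaccbaadbd')
  31 → (3, 'daadaccbacccddaabbcbaccaaccbaadbd')
  32 → (6, 'daccbacccddaabbcbaccaaccbaadbd')
  33 → (33, 'dbd')
  34 → (15, 'ddaabbcbaccaaccbaadbd')
  35 → (2, 'ddaadaccbacccddaabbcbaccaaccbaadbd')

[17, 26, 4, 31, 18, 23, 27, 7, 11, 5, 32, 30, 22, 10, 19, 20, 34, 1, 25, 29, 21, 9, 0, 24, 28, 8, 12, 13, 14, 35, 16, 3, 6, 33, 15, 2]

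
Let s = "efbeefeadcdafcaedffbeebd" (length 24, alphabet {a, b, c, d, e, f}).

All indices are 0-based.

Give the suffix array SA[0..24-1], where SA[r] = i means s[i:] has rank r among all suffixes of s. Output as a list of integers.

sorted suffixes:
  #0 SA[0]=7  'adcdafcaedffbeebd'
  #1 SA[1]=14  'aedffbeebd'
  #2 SA[2]=11  'afcaedffbeebd'
  #3 SA[3]=22  'bd'
  #4 SA[4]=19  'beebd'
  #5 SA[5]=2  'beefeadcdafcaedffbeebd'
  #6 SA[6]=13  'caedffbeebd'
  #7 SA[7]=9  'cdafcaedffbeebd'
  #8 SA[8]=23  'd'
  #9 SA[9]=10  'dafcaedffbeebd'
  #10 SA[10]=8  'dcdafcaedffbeebd'
  #11 SA[11]=16  'dffbeebd'
  #12 SA[12]=6  'eadcdafcaedffbeebd'
  #13 SA[13]=21  'ebd'
  #14 SA[14]=15  'edffbeebd'
  #15 SA[15]=20  'eebd'
  #16 SA[16]=3  'eefeadcdafcaedffbeebd'
  #17 SA[17]=0  'efbeefeadcdafcaedffbeebd'
  #18 SA[18]=4  'efeadcdafcaedffbeebd'
  #19 SA[19]=18  'fbeebd'
  #20 SA[20]=1  'fbeefeadcdafcaedffbeebd'
  #21 SA[21]=12  'fcaedffbeebd'
  #22 SA[22]=5  'feadcdafcaedffbeebd'
  #23 SA[23]=17  'ffbeebd'

[7, 14, 11, 22, 19, 2, 13, 9, 23, 10, 8, 16, 6, 21, 15, 20, 3, 0, 4, 18, 1, 12, 5, 17]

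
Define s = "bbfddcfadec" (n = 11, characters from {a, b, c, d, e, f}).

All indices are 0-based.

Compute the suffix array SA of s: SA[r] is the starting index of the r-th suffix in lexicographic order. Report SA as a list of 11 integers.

[7, 0, 1, 10, 5, 4, 3, 8, 9, 6, 2]

rank→(start, suffix):
  0 → (7, 'adec')
  1 → (0, 'bbfddcfadec')
  2 → (1, 'bfddcfadec')
  3 → (10, 'c')
  4 → (5, 'cfadec')
  5 → (4, 'dcfadec')
  6 → (3, 'ddcfadec')
  7 → (8, 'dec')
  8 → (9, 'ec')
  9 → (6, 'fadec')
  10 → (2, 'fddcfadec')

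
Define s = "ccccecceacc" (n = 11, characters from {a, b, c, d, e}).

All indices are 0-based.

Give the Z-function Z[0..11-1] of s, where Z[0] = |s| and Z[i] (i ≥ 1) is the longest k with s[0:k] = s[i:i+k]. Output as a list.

Z[0]=11
i=1: fresh scan; Z[1]=3 scan→box=[1,4)
i=2: min(r-i=2, Z[1]=3)=2; Z[2]=2
i=3: min(r-i=1, Z[2]=2)=1; Z[3]=1
i=4: fresh scan; Z[4]=0
i=5: fresh scan; Z[5]=2 scan→box=[5,7)
i=6: min(r-i=1, Z[1]=3)=1; Z[6]=1
i=7: fresh scan; Z[7]=0
i=8: fresh scan; Z[8]=0
i=9: fresh scan; Z[9]=2 scan→box=[9,11)
i=10: min(r-i=1, Z[1]=3)=1; Z[10]=1

[11, 3, 2, 1, 0, 2, 1, 0, 0, 2, 1]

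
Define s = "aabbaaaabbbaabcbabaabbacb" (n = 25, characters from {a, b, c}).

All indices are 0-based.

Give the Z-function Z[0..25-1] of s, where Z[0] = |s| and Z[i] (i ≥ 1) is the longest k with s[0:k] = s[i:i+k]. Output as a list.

Z[0]=25
i=1: i≥r, start 0; Z[1]=1 grow→box=[1,2)
i=2: i≥r, start 0; Z[2]=0
i=3: i≥r, start 0; Z[3]=0
i=4: i≥r, start 0; Z[4]=2 grow→box=[4,6)
i=5: min(r-i=1, Z[1]=1)=1; Z[5]=2 grow→box=[5,7)
i=6: min(r-i=1, Z[1]=1)=1; Z[6]=4 grow→box=[6,10)
i=7: min(r-i=3, Z[1]=1)=1; Z[7]=1
i=8: min(r-i=2, Z[2]=0)=0; Z[8]=0
i=9: min(r-i=1, Z[3]=0)=0; Z[9]=0
i=10: i≥r, start 0; Z[10]=0
i=11: i≥r, start 0; Z[11]=3 grow→box=[11,14)
i=12: min(r-i=2, Z[1]=1)=1; Z[12]=1
i=13: min(r-i=1, Z[2]=0)=0; Z[13]=0
i=14: i≥r, start 0; Z[14]=0
i=15: i≥r, start 0; Z[15]=0
i=16: i≥r, start 0; Z[16]=1 grow→box=[16,17)
i=17: i≥r, start 0; Z[17]=0
i=18: i≥r, start 0; Z[18]=5 grow→box=[18,23)
i=19: min(r-i=4, Z[1]=1)=1; Z[19]=1
i=20: min(r-i=3, Z[2]=0)=0; Z[20]=0
i=21: min(r-i=2, Z[3]=0)=0; Z[21]=0
i=22: min(r-i=1, Z[4]=2)=1; Z[22]=1
i=23: i≥r, start 0; Z[23]=0
i=24: i≥r, start 0; Z[24]=0

[25, 1, 0, 0, 2, 2, 4, 1, 0, 0, 0, 3, 1, 0, 0, 0, 1, 0, 5, 1, 0, 0, 1, 0, 0]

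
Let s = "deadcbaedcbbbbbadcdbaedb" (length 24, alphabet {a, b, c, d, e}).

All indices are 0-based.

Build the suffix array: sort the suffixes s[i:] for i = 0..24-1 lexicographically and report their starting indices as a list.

sorted suffixes:
  #0 SA[0]=2  'adcbaedcbbbbbadcdbaedb'
  #1 SA[1]=15  'adcdbaedb'
  #2 SA[2]=20  'aedb'
  #3 SA[3]=6  'aedcbbbbbadcdbaedb'
  #4 SA[4]=23  'b'
  #5 SA[5]=14  'badcdbaedb'
  #6 SA[6]=19  'baedb'
  #7 SA[7]=5  'baedcbbbbbadcdbaedb'
  #8 SA[8]=13  'bbadcdbaedb'
  #9 SA[9]=12  'bbbadcdbaedb'
  #10 SA[10]=11  'bbbbadcdbaedb'
  #11 SA[11]=10  'bbbbbadcdbaedb'
  #12 SA[12]=4  'cbaedcbbbbbadcdbaedb'
  #13 SA[13]=9  'cbbbbbadcdbaedb'
  #14 SA[14]=17  'cdbaedb'
  #15 SA[15]=22  'db'
  #16 SA[16]=18  'dbaedb'
  #17 SA[17]=3  'dcbaedcbbbbbadcdbaedb'
  #18 SA[18]=8  'dcbbbbbadcdbaedb'
  #19 SA[19]=16  'dcdbaedb'
  #20 SA[20]=0  'deadcbaedcbbbbbadcdbaedb'
  #21 SA[21]=1  'eadcbaedcbbbbbadcdbaedb'
  #22 SA[22]=21  'edb'
  #23 SA[23]=7  'edcbbbbbadcdbaedb'

[2, 15, 20, 6, 23, 14, 19, 5, 13, 12, 11, 10, 4, 9, 17, 22, 18, 3, 8, 16, 0, 1, 21, 7]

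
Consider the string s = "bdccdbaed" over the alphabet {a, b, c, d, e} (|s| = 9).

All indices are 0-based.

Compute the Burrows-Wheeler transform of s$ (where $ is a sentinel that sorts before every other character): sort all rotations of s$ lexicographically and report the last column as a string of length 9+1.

dbd$dcecba

rank  rotation    last
    0  $bdccdbaed  d
    1  aed$bdccdb  b
    2  baed$bdccd  d
    3  bdccdbaed$  $
    4  ccdbaed$bd  d
    5  cdbaed$bdc  c
    6  d$bdccdbae  e
    7  dbaed$bdcc  c
    8  dccdbaed$b  b
    9  ed$bdccdba  a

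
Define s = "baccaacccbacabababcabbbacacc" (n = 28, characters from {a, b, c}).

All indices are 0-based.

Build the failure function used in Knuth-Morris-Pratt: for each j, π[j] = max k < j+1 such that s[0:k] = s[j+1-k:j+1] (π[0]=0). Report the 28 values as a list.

[0, 0, 0, 0, 0, 0, 0, 0, 0, 1, 2, 3, 0, 1, 2, 1, 2, 1, 0, 0, 1, 1, 1, 2, 3, 0, 0, 0]

π[0] = 0
j=1 s[j]='a': π[1]=0 (border '')
j=2 s[j]='c': π[2]=0 (border '')
j=3 s[j]='c': π[3]=0 (border '')
j=4 s[j]='a': π[4]=0 (border '')
j=5 s[j]='a': π[5]=0 (border '')
j=6 s[j]='c': π[6]=0 (border '')
j=7 s[j]='c': π[7]=0 (border '')
j=8 s[j]='c': π[8]=0 (border '')
j=9 s[j]='b': π[9]=1 (border 'b')
j=10 s[j]='a': π[10]=2 (border 'ba')
j=11 s[j]='c': π[11]=3 (border 'bac')
j=12 s[j]='a': k: 3→0; π[12]=0 (border '')
j=13 s[j]='b': π[13]=1 (border 'b')
j=14 s[j]='a': π[14]=2 (border 'ba')
j=15 s[j]='b': k: 2→0; π[15]=1 (border 'b')
j=16 s[j]='a': π[16]=2 (border 'ba')
j=17 s[j]='b': k: 2→0; π[17]=1 (border 'b')
j=18 s[j]='c': k: 1→0; π[18]=0 (border '')
j=19 s[j]='a': π[19]=0 (border '')
j=20 s[j]='b': π[20]=1 (border 'b')
j=21 s[j]='b': k: 1→0; π[21]=1 (border 'b')
j=22 s[j]='b': k: 1→0; π[22]=1 (border 'b')
j=23 s[j]='a': π[23]=2 (border 'ba')
j=24 s[j]='c': π[24]=3 (border 'bac')
j=25 s[j]='a': k: 3→0; π[25]=0 (border '')
j=26 s[j]='c': π[26]=0 (border '')
j=27 s[j]='c': π[27]=0 (border '')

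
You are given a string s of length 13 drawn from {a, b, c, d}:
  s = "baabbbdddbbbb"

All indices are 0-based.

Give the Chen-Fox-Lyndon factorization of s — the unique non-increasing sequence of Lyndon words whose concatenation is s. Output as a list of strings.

["b", "aabbbdddbbbb"]

emit factor 1: 'b' (i=0, period=1)
emit factor 2: 'aabbbdddbbbb' (i=1, period=12)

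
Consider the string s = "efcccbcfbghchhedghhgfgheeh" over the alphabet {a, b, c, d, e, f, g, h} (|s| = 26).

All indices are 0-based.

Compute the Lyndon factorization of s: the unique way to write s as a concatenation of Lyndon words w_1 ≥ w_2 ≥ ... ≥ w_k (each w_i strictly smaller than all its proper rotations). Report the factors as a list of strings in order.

emit factor 1: 'ef' (i=0, period=2)
emit factor 2: 'c' (i=2, period=1)
emit factor 3: 'c' (i=3, period=1)
emit factor 4: 'c' (i=4, period=1)
emit factor 5: 'bcfbghchhedghhgfgheeh' (i=5, period=21)

["ef", "c", "c", "c", "bcfbghchhedghhgfgheeh"]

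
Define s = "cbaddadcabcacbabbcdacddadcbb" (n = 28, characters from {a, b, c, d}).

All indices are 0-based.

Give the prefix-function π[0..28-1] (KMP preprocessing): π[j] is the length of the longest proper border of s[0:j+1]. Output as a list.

[0, 0, 0, 0, 0, 0, 0, 1, 0, 0, 1, 0, 1, 2, 3, 0, 0, 1, 0, 0, 1, 0, 0, 0, 0, 1, 2, 0]

π[0] = 0
j=1 s[j]='b': π[1]=0 (border '')
j=2 s[j]='a': π[2]=0 (border '')
j=3 s[j]='d': π[3]=0 (border '')
j=4 s[j]='d': π[4]=0 (border '')
j=5 s[j]='a': π[5]=0 (border '')
j=6 s[j]='d': π[6]=0 (border '')
j=7 s[j]='c': π[7]=1 (border 'c')
j=8 s[j]='a': k: 1→0; π[8]=0 (border '')
j=9 s[j]='b': π[9]=0 (border '')
j=10 s[j]='c': π[10]=1 (border 'c')
j=11 s[j]='a': k: 1→0; π[11]=0 (border '')
j=12 s[j]='c': π[12]=1 (border 'c')
j=13 s[j]='b': π[13]=2 (border 'cb')
j=14 s[j]='a': π[14]=3 (border 'cba')
j=15 s[j]='b': k: 3→0; π[15]=0 (border '')
j=16 s[j]='b': π[16]=0 (border '')
j=17 s[j]='c': π[17]=1 (border 'c')
j=18 s[j]='d': k: 1→0; π[18]=0 (border '')
j=19 s[j]='a': π[19]=0 (border '')
j=20 s[j]='c': π[20]=1 (border 'c')
j=21 s[j]='d': k: 1→0; π[21]=0 (border '')
j=22 s[j]='d': π[22]=0 (border '')
j=23 s[j]='a': π[23]=0 (border '')
j=24 s[j]='d': π[24]=0 (border '')
j=25 s[j]='c': π[25]=1 (border 'c')
j=26 s[j]='b': π[26]=2 (border 'cb')
j=27 s[j]='b': k: 2→0; π[27]=0 (border '')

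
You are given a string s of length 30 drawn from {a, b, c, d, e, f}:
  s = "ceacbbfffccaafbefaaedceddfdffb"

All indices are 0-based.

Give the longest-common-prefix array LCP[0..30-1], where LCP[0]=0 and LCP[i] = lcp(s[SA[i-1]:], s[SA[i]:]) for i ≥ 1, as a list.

[0, 2, 1, 1, 1, 0, 1, 1, 1, 0, 1, 1, 1, 2, 0, 1, 1, 2, 0, 1, 2, 1, 0, 1, 2, 1, 1, 1, 2, 2]

sorted suffixes:
  #0 SA[0]=17  'aaedceddfdffb'
  #1 SA[1]=11  'aafbefaaedceddfdffb'
  #2 SA[2]=2  'acbbfffccaafbefaaedceddfdffb'
  #3 SA[3]=18  'aedceddfdffb'
  #4 SA[4]=12  'afbefaaedceddfdffb'
  #5 SA[5]=29  'b'
  #6 SA[6]=4  'bbfffccaafbefaaedceddfdffb'
  #7 SA[7]=14  'befaaedceddfdffb'
  #8 SA[8]=5  'bfffccaafbefaaedceddfdffb'
  #9 SA[9]=10  'caafbefaaedceddfdffb'
  #10 SA[10]=3  'cbbfffccaafbefaaedceddfdffb'
  #11 SA[11]=9  'ccaafbefaaedceddfdffb'
  #12 SA[12]=0  'ceacbbfffccaafbefaaedceddfdffb'
  #13 SA[13]=21  'ceddfdffb'
  #14 SA[14]=20  'dceddfdffb'
  #15 SA[15]=23  'ddfdffb'
  #16 SA[16]=24  'dfdffb'
  #17 SA[17]=26  'dffb'
  #18 SA[18]=1  'eacbbfffccaafbefaaedceddfdffb'
  #19 SA[19]=19  'edceddfdffb'
  #20 SA[20]=22  'eddfdffb'
  #21 SA[21]=15  'efaaedceddfdffb'
  #22 SA[22]=16  'faaedceddfdffb'
  #23 SA[23]=28  'fb'
  #24 SA[24]=13  'fbefaaedceddfdffb'
  #25 SA[25]=8  'fccaafbefaaedceddfdffb'
  #26 SA[26]=25  'fdffb'
  #27 SA[27]=27  'ffb'
  #28 SA[28]=7  'ffccaafbefaaedceddfdffb'
  #29 SA[29]=6  'fffccaafbefaaedceddfdffb'

SA = [17, 11, 2, 18, 12, 29, 4, 14, 5, 10, 3, 9, 0, 21, 20, 23, 24, 26, 1, 19, 22, 15, 16, 28, 13, 8, 25, 27, 7, 6]
i: (SA[i-1],SA[i]) lcp shared
  1: (17,11) 2 'aa'
  2: (11,2) 1 'a'
  3: (2,18) 1 'a'
  4: (18,12) 1 'a'
  5: (12,29) 0 ''
  6: (29,4) 1 'b'
  7: (4,14) 1 'b'
  8: (14,5) 1 'b'
  9: (5,10) 0 ''
  10: (10,3) 1 'c'
  11: (3,9) 1 'c'
  12: (9,0) 1 'c'
  13: (0,21) 2 'ce'
  14: (21,20) 0 ''
  15: (20,23) 1 'd'
  16: (23,24) 1 'd'
  17: (24,26) 2 'df'
  18: (26,1) 0 ''
  19: (1,19) 1 'e'
  20: (19,22) 2 'ed'
  21: (22,15) 1 'e'
  22: (15,16) 0 ''
  23: (16,28) 1 'f'
  24: (28,13) 2 'fb'
  25: (13,8) 1 'f'
  26: (8,25) 1 'f'
  27: (25,27) 1 'f'
  28: (27,7) 2 'ff'
  29: (7,6) 2 'ff'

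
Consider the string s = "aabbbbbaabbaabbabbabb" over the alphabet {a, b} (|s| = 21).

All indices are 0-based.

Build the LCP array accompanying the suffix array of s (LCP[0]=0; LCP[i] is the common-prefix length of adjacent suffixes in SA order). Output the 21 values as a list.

sorted suffixes:
  #0 SA[0]=7  'aabbaabbabbabb'
  #1 SA[1]=11  'aabbabbabb'
  #2 SA[2]=0  'aabbbbbaabbaabbabbabb'
  #3 SA[3]=18  'abb'
  #4 SA[4]=8  'abbaabbabbabb'
  #5 SA[5]=15  'abbabb'
  #6 SA[6]=12  'abbabbabb'
  #7 SA[7]=1  'abbbbbaabbaabbabbabb'
  #8 SA[8]=20  'b'
  #9 SA[9]=6  'baabbaabbabbabb'
  #10 SA[10]=10  'baabbabbabb'
  #11 SA[11]=17  'babb'
  #12 SA[12]=14  'babbabb'
  #13 SA[13]=19  'bb'
  #14 SA[14]=5  'bbaabbaabbabbabb'
  #15 SA[15]=9  'bbaabbabbabb'
  #16 SA[16]=16  'bbabb'
  #17 SA[17]=13  'bbabbabb'
  #18 SA[18]=4  'bbbaabbaabbabbabb'
  #19 SA[19]=3  'bbbbaabbaabbabbabb'
  #20 SA[20]=2  'bbbbbaabbaabbabbabb'

SA = [7, 11, 0, 18, 8, 15, 12, 1, 20, 6, 10, 17, 14, 19, 5, 9, 16, 13, 4, 3, 2]
[i] adj suffixes → lcp
  [1] 7/11 → 5 ('aabba')
  [2] 11/0 → 4 ('aabb')
  [3] 0/18 → 1 ('a')
  [4] 18/8 → 3 ('abb')
  [5] 8/15 → 4 ('abba')
  [6] 15/12 → 6 ('abbabb')
  [7] 12/1 → 3 ('abb')
  [8] 1/20 → 0 ('')
  [9] 20/6 → 1 ('b')
  [10] 6/10 → 6 ('baabba')
  [11] 10/17 → 2 ('ba')
  [12] 17/14 → 4 ('babb')
  [13] 14/19 → 1 ('b')
  [14] 19/5 → 2 ('bb')
  [15] 5/9 → 7 ('bbaabba')
  [16] 9/16 → 3 ('bba')
  [17] 16/13 → 5 ('bbabb')
  [18] 13/4 → 2 ('bb')
  [19] 4/3 → 3 ('bbb')
  [20] 3/2 → 4 ('bbbb')

[0, 5, 4, 1, 3, 4, 6, 3, 0, 1, 6, 2, 4, 1, 2, 7, 3, 5, 2, 3, 4]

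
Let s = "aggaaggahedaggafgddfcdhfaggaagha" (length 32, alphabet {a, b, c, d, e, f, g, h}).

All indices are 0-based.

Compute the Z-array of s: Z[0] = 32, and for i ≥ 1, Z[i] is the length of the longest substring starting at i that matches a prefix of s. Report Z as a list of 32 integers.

[32, 0, 0, 1, 4, 0, 0, 1, 0, 0, 0, 4, 0, 0, 1, 0, 0, 0, 0, 0, 0, 0, 0, 0, 6, 0, 0, 1, 2, 0, 0, 1]

Z[0]=32
i=1: outside box; Z[1]=0
i=2: outside box; Z[2]=0
i=3: outside box; Z[3]=1 grow→box=[3,4)
i=4: outside box; Z[4]=4 grow→box=[4,8)
i=5: min(r-i=3, Z[1]=0)=0; Z[5]=0
i=6: min(r-i=2, Z[2]=0)=0; Z[6]=0
i=7: min(r-i=1, Z[3]=1)=1; Z[7]=1
i=8: outside box; Z[8]=0
i=9: outside box; Z[9]=0
i=10: outside box; Z[10]=0
i=11: outside box; Z[11]=4 grow→box=[11,15)
i=12: min(r-i=3, Z[1]=0)=0; Z[12]=0
i=13: min(r-i=2, Z[2]=0)=0; Z[13]=0
i=14: min(r-i=1, Z[3]=1)=1; Z[14]=1
i=15: outside box; Z[15]=0
i=16: outside box; Z[16]=0
i=17: outside box; Z[17]=0
i=18: outside box; Z[18]=0
i=19: outside box; Z[19]=0
i=20: outside box; Z[20]=0
i=21: outside box; Z[21]=0
i=22: outside box; Z[22]=0
i=23: outside box; Z[23]=0
i=24: outside box; Z[24]=6 grow→box=[24,30)
i=25: min(r-i=5, Z[1]=0)=0; Z[25]=0
i=26: min(r-i=4, Z[2]=0)=0; Z[26]=0
i=27: min(r-i=3, Z[3]=1)=1; Z[27]=1
i=28: min(r-i=2, Z[4]=4)=2; Z[28]=2
i=29: min(r-i=1, Z[5]=0)=0; Z[29]=0
i=30: outside box; Z[30]=0
i=31: outside box; Z[31]=1 grow→box=[31,32)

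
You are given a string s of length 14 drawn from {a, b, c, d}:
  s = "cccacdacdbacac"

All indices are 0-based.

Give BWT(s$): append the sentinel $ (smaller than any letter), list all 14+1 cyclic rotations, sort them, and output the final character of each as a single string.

rank  rotation         last
    0  $cccacdacdbacac  c
    1  ac$cccacdacdbac  c
    2  acac$cccacdacdb  b
    3  acdacdbacac$ccc  c
    4  acdbacac$cccacd  d
    5  bacac$cccacdacd  d
    6  c$cccacdacdbaca  a
    7  cac$cccacdacdba  a
    8  cacdacdbacac$cc  c
    9  ccacdacdbacac$c  c
   10  cccacdacdbacac$  $
   11  cdacdbacac$ccca  a
   12  cdbacac$cccacda  a
   13  dacdbacac$cccac  c
   14  dbacac$cccacdac  c

ccbcddaacc$aacc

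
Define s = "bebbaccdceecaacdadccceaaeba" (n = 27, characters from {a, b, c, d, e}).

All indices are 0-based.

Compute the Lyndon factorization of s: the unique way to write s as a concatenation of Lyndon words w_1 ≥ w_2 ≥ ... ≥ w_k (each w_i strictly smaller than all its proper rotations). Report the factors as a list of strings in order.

["be", "b", "b", "accdceec", "aacdadccceaaeb", "a"]

emit factor 1: 'be' (i=0, period=2)
emit factor 2: 'b' (i=2, period=1)
emit factor 3: 'b' (i=3, period=1)
emit factor 4: 'accdceec' (i=4, period=8)
emit factor 5: 'aacdadccceaaeb' (i=12, period=14)
emit factor 6: 'a' (i=26, period=1)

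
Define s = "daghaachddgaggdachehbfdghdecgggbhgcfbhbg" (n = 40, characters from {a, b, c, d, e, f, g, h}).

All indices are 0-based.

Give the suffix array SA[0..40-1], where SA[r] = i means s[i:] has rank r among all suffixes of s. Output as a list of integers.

[4, 5, 15, 11, 1, 20, 38, 36, 31, 34, 27, 6, 16, 14, 0, 8, 25, 9, 22, 26, 18, 35, 21, 39, 10, 30, 33, 13, 29, 12, 28, 2, 23, 3, 19, 37, 7, 24, 17, 32]

rank→(start, suffix):
  0 → (4, 'aachddgaggdachehbfdghdecgggbhgcfbhbg')
  1 → (5, 'achddgaggdachehbfdghdecgggbhgcfbhbg')
  2 → (15, 'achehbfdghdecgggbhgcfbhbg')
  3 → (11, 'aggdachehbfdghdecgggbhgcfbhbg')
  4 → (1, 'aghaachddgaggdachehbfdghdecgggbhgcfbhbg')
  5 → (20, 'bfdghdecgggbhgcfbhbg')
  6 → (38, 'bg')
  7 → (36, 'bhbg')
  8 → (31, 'bhgcfbhbg')
  9 → (34, 'cfbhbg')
  10 → (27, 'cgggbhgcfbhbg')
  11 → (6, 'chddgaggdachehbfdghdecgggbhgcfbhbg')
  12 → (16, 'chehbfdghdecgggbhgcfbhbg')
  13 → (14, 'dachehbfdghdecgggbhgcfbhbg')
  14 → (0, 'daghaachddgaggdachehbfdghdecgggbhgcfbhbg')
  15 → (8, 'ddgaggdachehbfdghdecgggbhgcfbhbg')
  16 → (25, 'decgggbhgcfbhbg')
  17 → (9, 'dgaggdachehbfdghdecgggbhgcfbhbg')
  18 → (22, 'dghdecgggbhgcfbhbg')
  19 → (26, 'ecgggbhgcfbhbg')
  20 → (18, 'ehbfdghdecgggbhgcfbhbg')
  21 → (35, 'fbhbg')
  22 → (21, 'fdghdecgggbhgcfbhbg')
  23 → (39, 'g')
  24 → (10, 'gaggdachehbfdghdecgggbhgcfbhbg')
  25 → (30, 'gbhgcfbhbg')
  26 → (33, 'gcfbhbg')
  27 → (13, 'gdachehbfdghdecgggbhgcfbhbg')
  28 → (29, 'ggbhgcfbhbg')
  29 → (12, 'ggdachehbfdghdecgggbhgcfbhbg')
  30 → (28, 'gggbhgcfbhbg')
  31 → (2, 'ghaachddgaggdachehbfdghdecgggbhgcfbhbg')
  32 → (23, 'ghdecgggbhgcfbhbg')
  33 → (3, 'haachddgaggdachehbfdghdecgggbhgcfbhbg')
  34 → (19, 'hbfdghdecgggbhgcfbhbg')
  35 → (37, 'hbg')
  36 → (7, 'hddgaggdachehbfdghdecgggbhgcfbhbg')
  37 → (24, 'hdecgggbhgcfbhbg')
  38 → (17, 'hehbfdghdecgggbhgcfbhbg')
  39 → (32, 'hgcfbhbg')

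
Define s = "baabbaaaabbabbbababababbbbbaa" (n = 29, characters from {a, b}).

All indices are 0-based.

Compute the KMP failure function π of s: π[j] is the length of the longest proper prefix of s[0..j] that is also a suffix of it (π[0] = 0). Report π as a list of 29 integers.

π[0] = 0
j=1 s[j]='a': π[1]=0 (border '')
j=2 s[j]='a': π[2]=0 (border '')
j=3 s[j]='b': π[3]=1 (border 'b')
j=4 s[j]='b': k: 1→0; π[4]=1 (border 'b')
j=5 s[j]='a': π[5]=2 (border 'ba')
j=6 s[j]='a': π[6]=3 (border 'baa')
j=7 s[j]='a': k: 3→0; π[7]=0 (border '')
j=8 s[j]='a': π[8]=0 (border '')
j=9 s[j]='b': π[9]=1 (border 'b')
j=10 s[j]='b': k: 1→0; π[10]=1 (border 'b')
j=11 s[j]='a': π[11]=2 (border 'ba')
j=12 s[j]='b': k: 2→0; π[12]=1 (border 'b')
j=13 s[j]='b': k: 1→0; π[13]=1 (border 'b')
j=14 s[j]='b': k: 1→0; π[14]=1 (border 'b')
j=15 s[j]='a': π[15]=2 (border 'ba')
j=16 s[j]='b': k: 2→0; π[16]=1 (border 'b')
j=17 s[j]='a': π[17]=2 (border 'ba')
j=18 s[j]='b': k: 2→0; π[18]=1 (border 'b')
j=19 s[j]='a': π[19]=2 (border 'ba')
j=20 s[j]='b': k: 2→0; π[20]=1 (border 'b')
j=21 s[j]='a': π[21]=2 (border 'ba')
j=22 s[j]='b': k: 2→0; π[22]=1 (border 'b')
j=23 s[j]='b': k: 1→0; π[23]=1 (border 'b')
j=24 s[j]='b': k: 1→0; π[24]=1 (border 'b')
j=25 s[j]='b': k: 1→0; π[25]=1 (border 'b')
j=26 s[j]='b': k: 1→0; π[26]=1 (border 'b')
j=27 s[j]='a': π[27]=2 (border 'ba')
j=28 s[j]='a': π[28]=3 (border 'baa')

[0, 0, 0, 1, 1, 2, 3, 0, 0, 1, 1, 2, 1, 1, 1, 2, 1, 2, 1, 2, 1, 2, 1, 1, 1, 1, 1, 2, 3]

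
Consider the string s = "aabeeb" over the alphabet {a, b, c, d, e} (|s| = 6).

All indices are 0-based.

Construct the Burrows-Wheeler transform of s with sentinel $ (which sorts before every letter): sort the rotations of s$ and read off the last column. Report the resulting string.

b$aeaeb

rank  rotation last
    0  $aabeeb  b
    1  aabeeb$  $
    2  abeeb$a  a
    3  b$aabee  e
    4  beeb$aa  a
    5  eb$aabe  e
    6  eeb$aab  b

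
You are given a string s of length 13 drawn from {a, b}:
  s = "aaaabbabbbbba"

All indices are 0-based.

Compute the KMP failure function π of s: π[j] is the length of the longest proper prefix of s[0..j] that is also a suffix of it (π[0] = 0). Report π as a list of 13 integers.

π[0] = 0
j=1 s[j]='a': π[1]=1 (border 'a')
j=2 s[j]='a': π[2]=2 (border 'aa')
j=3 s[j]='a': π[3]=3 (border 'aaa')
j=4 s[j]='b': k: 3→2→1→0; π[4]=0 (border '')
j=5 s[j]='b': π[5]=0 (border '')
j=6 s[j]='a': π[6]=1 (border 'a')
j=7 s[j]='b': k: 1→0; π[7]=0 (border '')
j=8 s[j]='b': π[8]=0 (border '')
j=9 s[j]='b': π[9]=0 (border '')
j=10 s[j]='b': π[10]=0 (border '')
j=11 s[j]='b': π[11]=0 (border '')
j=12 s[j]='a': π[12]=1 (border 'a')

[0, 1, 2, 3, 0, 0, 1, 0, 0, 0, 0, 0, 1]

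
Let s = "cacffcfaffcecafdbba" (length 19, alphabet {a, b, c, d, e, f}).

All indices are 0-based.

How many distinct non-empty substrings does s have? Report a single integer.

sorted suffixes:
  #0 SA[0]=18  'a'
  #1 SA[1]=1  'acffcfaffcecafdbba'
  #2 SA[2]=13  'afdbba'
  #3 SA[3]=7  'affcecafdbba'
  #4 SA[4]=17  'ba'
  #5 SA[5]=16  'bba'
  #6 SA[6]=0  'cacffcfaffcecafdbba'
  #7 SA[7]=12  'cafdbba'
  #8 SA[8]=10  'cecafdbba'
  #9 SA[9]=5  'cfaffcecafdbba'
  #10 SA[10]=2  'cffcfaffcecafdbba'
  #11 SA[11]=15  'dbba'
  #12 SA[12]=11  'ecafdbba'
  #13 SA[13]=6  'faffcecafdbba'
  #14 SA[14]=9  'fcecafdbba'
  #15 SA[15]=4  'fcfaffcecafdbba'
  #16 SA[16]=14  'fdbba'
  #17 SA[17]=8  'ffcecafdbba'
  #18 SA[18]=3  'ffcfaffcecafdbba'

SA = [18, 1, 13, 7, 17, 16, 0, 12, 10, 5, 2, 15, 11, 6, 9, 4, 14, 8, 3]
[i] adj suffixes → lcp
  [1] 18/1 → 1 ('a')
  [2] 1/13 → 1 ('a')
  [3] 13/7 → 2 ('af')
  [4] 7/17 → 0 ('')
  [5] 17/16 → 1 ('b')
  [6] 16/0 → 0 ('')
  [7] 0/12 → 2 ('ca')
  [8] 12/10 → 1 ('c')
  [9] 10/5 → 1 ('c')
  [10] 5/2 → 2 ('cf')
  [11] 2/15 → 0 ('')
  [12] 15/11 → 0 ('')
  [13] 11/6 → 0 ('')
  [14] 6/9 → 1 ('f')
  [15] 9/4 → 2 ('fc')
  [16] 4/14 → 1 ('f')
  [17] 14/8 → 1 ('f')
  [18] 8/3 → 3 ('ffc')

n(n+1)/2 = 19·20/2 = 190
Σ LCP = 0 + 1 + 1 + 2 + 0 + 1 + 0 + 2 + 1 + 1 + 2 + 0 + 0 + 0 + 1 + 2 + 1 + 1 + 3 = 19
distinct = 190 − 19 = 171

171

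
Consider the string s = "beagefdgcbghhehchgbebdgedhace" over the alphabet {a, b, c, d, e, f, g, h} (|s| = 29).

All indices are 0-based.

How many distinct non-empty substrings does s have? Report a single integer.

rank→(start, suffix):
  0 → (26, 'ace')
  1 → (2, 'agefdgcbghhehchgbebdgedhace')
  2 → (20, 'bdgedhace')
  3 → (0, 'beagefdgcbghhehchgbebdgedhace')
  4 → (18, 'bebdgedhace')
  5 → (9, 'bghhehchgbebdgedhace')
  6 → (8, 'cbghhehchgbebdgedhace')
  7 → (27, 'ce')
  8 → (15, 'chgbebdgedhace')
  9 → (6, 'dgcbghhehchgbebdgedhace')
  10 → (21, 'dgedhace')
  11 → (24, 'dhace')
  12 → (28, 'e')
  13 → (1, 'eagefdgcbghhehchgbebdgedhace')
  14 → (19, 'ebdgedhace')
  15 → (23, 'edhace')
  16 → (4, 'efdgcbghhehchgbebdgedhace')
  17 → (13, 'ehchgbebdgedhace')
  18 → (5, 'fdgcbghhehchgbebdgedhace')
  19 → (17, 'gbebdgedhace')
  20 → (7, 'gcbghhehchgbebdgedhace')
  21 → (22, 'gedhace')
  22 → (3, 'gefdgcbghhehchgbebdgedhace')
  23 → (10, 'ghhehchgbebdgedhace')
  24 → (25, 'hace')
  25 → (14, 'hchgbebdgedhace')
  26 → (12, 'hehchgbebdgedhace')
  27 → (16, 'hgbebdgedhace')
  28 → (11, 'hhehchgbebdgedhace')

SA = [26, 2, 20, 0, 18, 9, 8, 27, 15, 6, 21, 24, 28, 1, 19, 23, 4, 13, 5, 17, 7, 22, 3, 10, 25, 14, 12, 16, 11]
rank  pair      lcp
   1  s[26:],s[2:]  1  'a'
   2  s[2:],s[20:]  0  ''
   3  s[20:],s[0:]  1  'b'
   4  s[0:],s[18:]  2  'be'
   5  s[18:],s[9:]  1  'b'
   6  s[9:],s[8:]  0  ''
   7  s[8:],s[27:]  1  'c'
   8  s[27:],s[15:]  1  'c'
   9  s[15:],s[6:]  0  ''
  10  s[6:],s[21:]  2  'dg'
  11  s[21:],s[24:]  1  'd'
  12  s[24:],s[28:]  0  ''
  13  s[28:],s[1:]  1  'e'
  14  s[1:],s[19:]  1  'e'
  15  s[19:],s[23:]  1  'e'
  16  s[23:],s[4:]  1  'e'
  17  s[4:],s[13:]  1  'e'
  18  s[13:],s[5:]  0  ''
  19  s[5:],s[17:]  0  ''
  20  s[17:],s[7:]  1  'g'
  21  s[7:],s[22:]  1  'g'
  22  s[22:],s[3:]  2  'ge'
  23  s[3:],s[10:]  1  'g'
  24  s[10:],s[25:]  0  ''
  25  s[25:],s[14:]  1  'h'
  26  s[14:],s[12:]  1  'h'
  27  s[12:],s[16:]  1  'h'
  28  s[16:],s[11:]  1  'h'

n(n+1)/2 = 29·30/2 = 435
Σ LCP = 0 + 1 + 0 + 1 + 2 + 1 + 0 + 1 + 1 + 0 + 2 + 1 + 0 + 1 + 1 + 1 + 1 + 1 + 0 + 0 + 1 + 1 + 2 + 1 + 0 + 1 + 1 + 1 + 1 = 24
distinct = 435 − 24 = 411

411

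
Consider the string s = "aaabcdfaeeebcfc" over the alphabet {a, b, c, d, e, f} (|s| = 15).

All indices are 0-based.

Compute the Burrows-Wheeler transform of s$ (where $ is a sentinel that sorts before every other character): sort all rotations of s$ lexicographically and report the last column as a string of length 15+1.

rank  rotation          last
    0  $aaabcdfaeeebcfc  c
    1  aaabcdfaeeebcfc$  $
    2  aabcdfaeeebcfc$a  a
    3  abcdfaeeebcfc$aa  a
    4  aeeebcfc$aaabcdf  f
    5  bcdfaeeebcfc$aaa  a
    6  bcfc$aaabcdfaeee  e
    7  c$aaabcdfaeeebcf  f
    8  cdfaeeebcfc$aaab  b
    9  cfc$aaabcdfaeeeb  b
   10  dfaeeebcfc$aaabc  c
   11  ebcfc$aaabcdfaee  e
   12  eebcfc$aaabcdfae  e
   13  eeebcfc$aaabcdfa  a
   14  faeeebcfc$aaabcd  d
   15  fc$aaabcdfaeeebc  c

c$aafaefbbceeadc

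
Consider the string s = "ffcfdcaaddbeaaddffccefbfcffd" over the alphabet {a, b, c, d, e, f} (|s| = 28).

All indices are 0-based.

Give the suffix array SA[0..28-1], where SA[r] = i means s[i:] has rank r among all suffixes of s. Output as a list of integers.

[6, 12, 7, 13, 10, 22, 5, 18, 19, 2, 24, 27, 9, 4, 8, 14, 15, 11, 20, 21, 17, 1, 23, 26, 3, 16, 0, 25]

sorted suffixes:
  #0 SA[0]=6  'aaddbeaaddffccefbfcffd'
  #1 SA[1]=12  'aaddffccefbfcffd'
  #2 SA[2]=7  'addbeaaddffccefbfcffd'
  #3 SA[3]=13  'addffccefbfcffd'
  #4 SA[4]=10  'beaaddffccefbfcffd'
  #5 SA[5]=22  'bfcffd'
  #6 SA[6]=5  'caaddbeaaddffccefbfcffd'
  #7 SA[7]=18  'ccefbfcffd'
  #8 SA[8]=19  'cefbfcffd'
  #9 SA[9]=2  'cfdcaaddbeaaddffccefbfcffd'
  #10 SA[10]=24  'cffd'
  #11 SA[11]=27  'd'
  #12 SA[12]=9  'dbeaaddffccefbfcffd'
  #13 SA[13]=4  'dcaaddbeaaddffccefbfcffd'
  #14 SA[14]=8  'ddbeaaddffccefbfcffd'
  #15 SA[15]=14  'ddffccefbfcffd'
  #16 SA[16]=15  'dffccefbfcffd'
  #17 SA[17]=11  'eaaddffccefbfcffd'
  #18 SA[18]=20  'efbfcffd'
  #19 SA[19]=21  'fbfcffd'
  #20 SA[20]=17  'fccefbfcffd'
  #21 SA[21]=1  'fcfdcaaddbeaaddffccefbfcffd'
  #22 SA[22]=23  'fcffd'
  #23 SA[23]=26  'fd'
  #24 SA[24]=3  'fdcaaddbeaaddffccefbfcffd'
  #25 SA[25]=16  'ffccefbfcffd'
  #26 SA[26]=0  'ffcfdcaaddbeaaddffccefbfcffd'
  #27 SA[27]=25  'ffd'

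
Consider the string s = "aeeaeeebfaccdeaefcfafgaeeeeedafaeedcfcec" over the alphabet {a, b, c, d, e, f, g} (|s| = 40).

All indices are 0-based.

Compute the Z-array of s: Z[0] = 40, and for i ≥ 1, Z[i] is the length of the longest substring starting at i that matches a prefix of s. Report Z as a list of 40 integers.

Z[0]=40
i=1: fresh scan; Z[1]=0
i=2: fresh scan; Z[2]=0
i=3: fresh scan; Z[3]=3 scan→box=[3,6)
i=4: min(r-i=2, Z[1]=0)=0; Z[4]=0
i=5: min(r-i=1, Z[2]=0)=0; Z[5]=0
i=6: fresh scan; Z[6]=0
i=7: fresh scan; Z[7]=0
i=8: fresh scan; Z[8]=0
i=9: fresh scan; Z[9]=1 scan→box=[9,10)
i=10: fresh scan; Z[10]=0
i=11: fresh scan; Z[11]=0
i=12: fresh scan; Z[12]=0
i=13: fresh scan; Z[13]=0
i=14: fresh scan; Z[14]=2 scan→box=[14,16)
i=15: min(r-i=1, Z[1]=0)=0; Z[15]=0
i=16: fresh scan; Z[16]=0
i=17: fresh scan; Z[17]=0
i=18: fresh scan; Z[18]=0
i=19: fresh scan; Z[19]=1 scan→box=[19,20)
i=20: fresh scan; Z[20]=0
i=21: fresh scan; Z[21]=0
i=22: fresh scan; Z[22]=3 scan→box=[22,25)
i=23: min(r-i=2, Z[1]=0)=0; Z[23]=0
i=24: min(r-i=1, Z[2]=0)=0; Z[24]=0
i=25: fresh scan; Z[25]=0
i=26: fresh scan; Z[26]=0
i=27: fresh scan; Z[27]=0
i=28: fresh scan; Z[28]=0
i=29: fresh scan; Z[29]=1 scan→box=[29,30)
i=30: fresh scan; Z[30]=0
i=31: fresh scan; Z[31]=3 scan→box=[31,34)
i=32: min(r-i=2, Z[1]=0)=0; Z[32]=0
i=33: min(r-i=1, Z[2]=0)=0; Z[33]=0
i=34: fresh scan; Z[34]=0
i=35: fresh scan; Z[35]=0
i=36: fresh scan; Z[36]=0
i=37: fresh scan; Z[37]=0
i=38: fresh scan; Z[38]=0
i=39: fresh scan; Z[39]=0

[40, 0, 0, 3, 0, 0, 0, 0, 0, 1, 0, 0, 0, 0, 2, 0, 0, 0, 0, 1, 0, 0, 3, 0, 0, 0, 0, 0, 0, 1, 0, 3, 0, 0, 0, 0, 0, 0, 0, 0]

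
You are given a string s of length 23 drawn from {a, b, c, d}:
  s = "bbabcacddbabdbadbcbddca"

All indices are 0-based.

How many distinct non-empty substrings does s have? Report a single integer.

sorted suffixes:
  #0 SA[0]=22  'a'
  #1 SA[1]=2  'abcacddbabdbadbcbddca'
  #2 SA[2]=10  'abdbadbcbddca'
  #3 SA[3]=5  'acddbabdbadbcbddca'
  #4 SA[4]=14  'adbcbddca'
  #5 SA[5]=1  'babcacddbabdbadbcbddca'
  #6 SA[6]=9  'babdbadbcbddca'
  #7 SA[7]=13  'badbcbddca'
  #8 SA[8]=0  'bbabcacddbabdbadbcbddca'
  #9 SA[9]=3  'bcacddbabdbadbcbddca'
  #10 SA[10]=16  'bcbddca'
  #11 SA[11]=11  'bdbadbcbddca'
  #12 SA[12]=18  'bddca'
  #13 SA[13]=21  'ca'
  #14 SA[14]=4  'cacddbabdbadbcbddca'
  #15 SA[15]=17  'cbddca'
  #16 SA[16]=6  'cddbabdbadbcbddca'
  #17 SA[17]=8  'dbabdbadbcbddca'
  #18 SA[18]=12  'dbadbcbddca'
  #19 SA[19]=15  'dbcbddca'
  #20 SA[20]=20  'dca'
  #21 SA[21]=7  'ddbabdbadbcbddca'
  #22 SA[22]=19  'ddca'

SA = [22, 2, 10, 5, 14, 1, 9, 13, 0, 3, 16, 11, 18, 21, 4, 17, 6, 8, 12, 15, 20, 7, 19]
rank  pair      lcp
   1  s[22:],s[2:]  1  'a'
   2  s[2:],s[10:]  2  'ab'
   3  s[10:],s[5:]  1  'a'
   4  s[5:],s[14:]  1  'a'
   5  s[14:],s[1:]  0  ''
   6  s[1:],s[9:]  3  'bab'
   7  s[9:],s[13:]  2  'ba'
   8  s[13:],s[0:]  1  'b'
   9  s[0:],s[3:]  1  'b'
  10  s[3:],s[16:]  2  'bc'
  11  s[16:],s[11:]  1  'b'
  12  s[11:],s[18:]  2  'bd'
  13  s[18:],s[21:]  0  ''
  14  s[21:],s[4:]  2  'ca'
  15  s[4:],s[17:]  1  'c'
  16  s[17:],s[6:]  1  'c'
  17  s[6:],s[8:]  0  ''
  18  s[8:],s[12:]  3  'dba'
  19  s[12:],s[15:]  2  'db'
  20  s[15:],s[20:]  1  'd'
  21  s[20:],s[7:]  1  'd'
  22  s[7:],s[19:]  2  'dd'

n(n+1)/2 = 23·24/2 = 276
Σ LCP = 0 + 1 + 2 + 1 + 1 + 0 + 3 + 2 + 1 + 1 + 2 + 1 + 2 + 0 + 2 + 1 + 1 + 0 + 3 + 2 + 1 + 1 + 2 = 30
distinct = 276 − 30 = 246

246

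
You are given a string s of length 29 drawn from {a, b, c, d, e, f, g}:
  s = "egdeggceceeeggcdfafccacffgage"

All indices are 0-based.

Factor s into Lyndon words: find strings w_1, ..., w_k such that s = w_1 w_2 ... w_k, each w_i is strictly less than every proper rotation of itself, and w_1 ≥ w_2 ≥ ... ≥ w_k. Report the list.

["eg", "degg", "ceceeegg", "cdf", "afcc", "acffgage"]

emit factor 1: 'eg' (i=0, period=2)
emit factor 2: 'degg' (i=2, period=4)
emit factor 3: 'ceceeegg' (i=6, period=8)
emit factor 4: 'cdf' (i=14, period=3)
emit factor 5: 'afcc' (i=17, period=4)
emit factor 6: 'acffgage' (i=21, period=8)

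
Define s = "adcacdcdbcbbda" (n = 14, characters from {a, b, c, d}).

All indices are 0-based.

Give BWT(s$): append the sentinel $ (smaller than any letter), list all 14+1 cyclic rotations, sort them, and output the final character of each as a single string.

adc$cdbdbdabcac

rank  rotation         last
    0  $adcacdcdbcbbda  a
    1  a$adcacdcdbcbbd  d
    2  acdcdbcbbda$adc  c
    3  adcacdcdbcbbda$  $
    4  bbda$adcacdcdbc  c
    5  bcbbda$adcacdcd  d
    6  bda$adcacdcdbcb  b
    7  cacdcdbcbbda$ad  d
    8  cbbda$adcacdcdb  b
    9  cdbcbbda$adcacd  d
   10  cdcdbcbbda$adca  a
   11  da$adcacdcdbcbb  b
   12  dbcbbda$adcacdc  c
   13  dcacdcdbcbbda$a  a
   14  dcdbcbbda$adcac  c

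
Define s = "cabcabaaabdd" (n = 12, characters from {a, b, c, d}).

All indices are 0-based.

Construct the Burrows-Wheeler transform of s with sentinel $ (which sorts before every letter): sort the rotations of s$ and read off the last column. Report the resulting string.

rank  rotation       last
    0  $cabcabaaabdd  d
    1  aaabdd$cabcab  b
    2  aabdd$cabcaba  a
    3  abaaabdd$cabc  c
    4  abcabaaabdd$c  c
    5  abdd$cabcabaa  a
    6  baaabdd$cabca  a
    7  bcabaaabdd$ca  a
    8  bdd$cabcabaaa  a
    9  cabaaabdd$cab  b
   10  cabcabaaabdd$  $
   11  d$cabcabaaabd  d
   12  dd$cabcabaaab  b

dbaccaaaab$db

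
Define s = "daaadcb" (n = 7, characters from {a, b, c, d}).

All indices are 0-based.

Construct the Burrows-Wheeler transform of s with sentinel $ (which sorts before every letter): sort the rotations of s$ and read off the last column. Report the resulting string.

bdaacd$a

rank  rotation  last
    0  $daaadcb  b
    1  aaadcb$d  d
    2  aadcb$da  a
    3  adcb$daa  a
    4  b$daaadc  c
    5  cb$daaad  d
    6  daaadcb$  $
    7  dcb$daaa  a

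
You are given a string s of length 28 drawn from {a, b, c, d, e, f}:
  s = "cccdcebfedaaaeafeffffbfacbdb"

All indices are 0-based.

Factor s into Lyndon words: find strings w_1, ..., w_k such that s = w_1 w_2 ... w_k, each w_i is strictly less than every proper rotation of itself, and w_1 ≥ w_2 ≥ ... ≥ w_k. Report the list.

["cccdce", "bfed", "aaaeafeffffbfacbdb"]

emit factor 1: 'cccdce' (i=0, period=6)
emit factor 2: 'bfed' (i=6, period=4)
emit factor 3: 'aaaeafeffffbfacbdb' (i=10, period=18)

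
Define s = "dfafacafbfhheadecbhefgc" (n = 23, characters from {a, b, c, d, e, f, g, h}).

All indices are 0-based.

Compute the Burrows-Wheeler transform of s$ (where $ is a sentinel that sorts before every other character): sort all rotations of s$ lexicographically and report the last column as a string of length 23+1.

cfefcfcgaea$hdhadaebfhbf

rank  rotation                  last
    0  $dfafacafbfhheadecbhefgc  c
    1  acafbfhheadecbhefgc$dfaf  f
    2  adecbhefgc$dfafacafbfhhe  e
    3  afacafbfhheadecbhefgc$df  f
    4  afbfhheadecbhefgc$dfafac  c
    5  bfhheadecbhefgc$dfafacaf  f
    6  bhefgc$dfafacafbfhheadec  c
    7  c$dfafacafbfhheadecbhefg  g
    8  cafbfhheadecbhefgc$dfafa  a
    9  cbhefgc$dfafacafbfhheade  e
   10  decbhefgc$dfafacafbfhhea  a
   11  dfafacafbfhheadecbhefgc$  $
   12  eadecbhefgc$dfafacafbfhh  h
   13  ecbhefgc$dfafacafbfhhead  d
   14  efgc$dfafacafbfhheadecbh  h
   15  facafbfhheadecbhefgc$dfa  a
   16  fafacafbfhheadecbhefgc$d  d
   17  fbfhheadecbhefgc$dfafaca  a
   18  fgc$dfafacafbfhheadecbhe  e
   19  fhheadecbhefgc$dfafacafb  b
   20  gc$dfafacafbfhheadecbhef  f
   21  headecbhefgc$dfafacafbfh  h
   22  hefgc$dfafacafbfhheadecb  b
   23  hheadecbhefgc$dfafacafbf  f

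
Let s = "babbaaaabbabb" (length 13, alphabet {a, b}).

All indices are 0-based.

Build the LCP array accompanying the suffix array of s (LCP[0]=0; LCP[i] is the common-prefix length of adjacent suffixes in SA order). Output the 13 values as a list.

rank | idx | suffix
   0 |   4 | aaaabbabb
   1 |   5 | aaabbabb
   2 |   6 | aabbabb
   3 |  10 | abb
   4 |   1 | abbaaaabbabb
   5 |   7 | abbabb
   6 |  12 | b
   7 |   3 | baaaabbabb
   8 |   9 | babb
   9 |   0 | babbaaaabbabb
  10 |  11 | bb
  11 |   2 | bbaaaabbabb
  12 |   8 | bbabb

SA = [4, 5, 6, 10, 1, 7, 12, 3, 9, 0, 11, 2, 8]
i: (SA[i-1],SA[i]) lcp shared
  1: (4,5) 3 'aaa'
  2: (5,6) 2 'aa'
  3: (6,10) 1 'a'
  4: (10,1) 3 'abb'
  5: (1,7) 4 'abba'
  6: (7,12) 0 ''
  7: (12,3) 1 'b'
  8: (3,9) 2 'ba'
  9: (9,0) 4 'babb'
  10: (0,11) 1 'b'
  11: (11,2) 2 'bb'
  12: (2,8) 3 'bba'

[0, 3, 2, 1, 3, 4, 0, 1, 2, 4, 1, 2, 3]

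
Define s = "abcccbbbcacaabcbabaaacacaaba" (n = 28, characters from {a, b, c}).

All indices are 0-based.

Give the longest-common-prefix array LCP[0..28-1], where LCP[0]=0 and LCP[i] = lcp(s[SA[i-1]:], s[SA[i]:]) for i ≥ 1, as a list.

[0, 1, 2, 3, 2, 1, 3, 2, 3, 1, 5, 3, 0, 2, 2, 1, 2, 1, 2, 2, 0, 4, 2, 6, 1, 2, 1, 2]

rank→(start, suffix):
  0 → (27, 'a')
  1 → (18, 'aaacacaaba')
  2 → (24, 'aaba')
  3 → (11, 'aabcbabaaacacaaba')
  4 → (19, 'aacacaaba')
  5 → (25, 'aba')
  6 → (16, 'abaaacacaaba')
  7 → (12, 'abcbabaaacacaaba')
  8 → (0, 'abcccbbbcacaabcbabaaacacaaba')
  9 → (22, 'acaaba')
  10 → (9, 'acaabcbabaaacacaaba')
  11 → (20, 'acacaaba')
  12 → (26, 'ba')
  13 → (17, 'baaacacaaba')
  14 → (15, 'babaaacacaaba')
  15 → (5, 'bbbcacaabcbabaaacacaaba')
  16 → (6, 'bbcacaabcbabaaacacaaba')
  17 → (7, 'bcacaabcbabaaacacaaba')
  18 → (13, 'bcbabaaacacaaba')
  19 → (1, 'bcccbbbcacaabcbabaaacacaaba')
  20 → (23, 'caaba')
  21 → (10, 'caabcbabaaacacaaba')
  22 → (21, 'cacaaba')
  23 → (8, 'cacaabcbabaaacacaaba')
  24 → (14, 'cbabaaacacaaba')
  25 → (4, 'cbbbcacaabcbabaaacacaaba')
  26 → (3, 'ccbbbcacaabcbabaaacacaaba')
  27 → (2, 'cccbbbcacaabcbabaaacacaaba')

SA = [27, 18, 24, 11, 19, 25, 16, 12, 0, 22, 9, 20, 26, 17, 15, 5, 6, 7, 13, 1, 23, 10, 21, 8, 14, 4, 3, 2]
rank  pair      lcp
   1  s[27:],s[18:]  1  'a'
   2  s[18:],s[24:]  2  'aa'
   3  s[24:],s[11:]  3  'aab'
   4  s[11:],s[19:]  2  'aa'
   5  s[19:],s[25:]  1  'a'
   6  s[25:],s[16:]  3  'aba'
   7  s[16:],s[12:]  2  'ab'
   8  s[12:],s[0:]  3  'abc'
   9  s[0:],s[22:]  1  'a'
  10  s[22:],s[9:]  5  'acaab'
  11  s[9:],s[20:]  3  'aca'
  12  s[20:],s[26:]  0  ''
  13  s[26:],s[17:]  2  'ba'
  14  s[17:],s[15:]  2  'ba'
  15  s[15:],s[5:]  1  'b'
  16  s[5:],s[6:]  2  'bb'
  17  s[6:],s[7:]  1  'b'
  18  s[7:],s[13:]  2  'bc'
  19  s[13:],s[1:]  2  'bc'
  20  s[1:],s[23:]  0  ''
  21  s[23:],s[10:]  4  'caab'
  22  s[10:],s[21:]  2  'ca'
  23  s[21:],s[8:]  6  'cacaab'
  24  s[8:],s[14:]  1  'c'
  25  s[14:],s[4:]  2  'cb'
  26  s[4:],s[3:]  1  'c'
  27  s[3:],s[2:]  2  'cc'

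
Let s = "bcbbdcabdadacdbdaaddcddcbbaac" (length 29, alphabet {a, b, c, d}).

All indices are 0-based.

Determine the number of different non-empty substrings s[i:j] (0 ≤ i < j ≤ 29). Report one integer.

rank | idx | suffix
   0 |  26 | aac
   1 |  16 | aaddcddcbbaac
   2 |   6 | abdadacdbdaaddcddcbbaac
   3 |  27 | ac
   4 |  11 | acdbdaaddcddcbbaac
   5 |   9 | adacdbdaaddcddcbbaac
   6 |  17 | addcddcbbaac
   7 |  25 | baac
   8 |  24 | bbaac
   9 |   2 | bbdcabdadacdbdaaddcddcbbaac
  10 |   0 | bcbbdcabdadacdbdaaddcddcbbaac
  11 |  14 | bdaaddcddcbbaac
  12 |   7 | bdadacdbdaaddcddcbbaac
  13 |   3 | bdcabdadacdbdaaddcddcbbaac
  14 |  28 | c
  15 |   5 | cabdadacdbdaaddcddcbbaac
  16 |  23 | cbbaac
  17 |   1 | cbbdcabdadacdbdaaddcddcbbaac
  18 |  12 | cdbdaaddcddcbbaac
  19 |  20 | cddcbbaac
  20 |  15 | daaddcddcbbaac
  21 |  10 | dacdbdaaddcddcbbaac
  22 |   8 | dadacdbdaaddcddcbbaac
  23 |  13 | dbdaaddcddcbbaac
  24 |   4 | dcabdadacdbdaaddcddcbbaac
  25 |  22 | dcbbaac
  26 |  19 | dcddcbbaac
  27 |  21 | ddcbbaac
  28 |  18 | ddcddcbbaac

SA = [26, 16, 6, 27, 11, 9, 17, 25, 24, 2, 0, 14, 7, 3, 28, 5, 23, 1, 12, 20, 15, 10, 8, 13, 4, 22, 19, 21, 18]
[i] adj suffixes → lcp
  [1] 26/16 → 2 ('aa')
  [2] 16/6 → 1 ('a')
  [3] 6/27 → 1 ('a')
  [4] 27/11 → 2 ('ac')
  [5] 11/9 → 1 ('a')
  [6] 9/17 → 2 ('ad')
  [7] 17/25 → 0 ('')
  [8] 25/24 → 1 ('b')
  [9] 24/2 → 2 ('bb')
  [10] 2/0 → 1 ('b')
  [11] 0/14 → 1 ('b')
  [12] 14/7 → 3 ('bda')
  [13] 7/3 → 2 ('bd')
  [14] 3/28 → 0 ('')
  [15] 28/5 → 1 ('c')
  [16] 5/23 → 1 ('c')
  [17] 23/1 → 3 ('cbb')
  [18] 1/12 → 1 ('c')
  [19] 12/20 → 2 ('cd')
  [20] 20/15 → 0 ('')
  [21] 15/10 → 2 ('da')
  [22] 10/8 → 2 ('da')
  [23] 8/13 → 1 ('d')
  [24] 13/4 → 1 ('d')
  [25] 4/22 → 2 ('dc')
  [26] 22/19 → 2 ('dc')
  [27] 19/21 → 1 ('d')
  [28] 21/18 → 3 ('ddc')

n(n+1)/2 = 29·30/2 = 435
Σ LCP = 0 + 2 + 1 + 1 + 2 + 1 + 2 + 0 + 1 + 2 + 1 + 1 + 3 + 2 + 0 + 1 + 1 + 3 + 1 + 2 + 0 + 2 + 2 + 1 + 1 + 2 + 2 + 1 + 3 = 41
distinct = 435 − 41 = 394

394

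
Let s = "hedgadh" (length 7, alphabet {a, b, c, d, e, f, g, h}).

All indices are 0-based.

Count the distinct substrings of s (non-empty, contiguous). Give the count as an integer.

26

rank | idx | suffix
   0 |   4 | adh
   1 |   2 | dgadh
   2 |   5 | dh
   3 |   1 | edgadh
   4 |   3 | gadh
   5 |   6 | h
   6 |   0 | hedgadh

SA = [4, 2, 5, 1, 3, 6, 0]
[i] adj suffixes → lcp
  [1] 4/2 → 0 ('')
  [2] 2/5 → 1 ('d')
  [3] 5/1 → 0 ('')
  [4] 1/3 → 0 ('')
  [5] 3/6 → 0 ('')
  [6] 6/0 → 1 ('h')

n(n+1)/2 = 7·8/2 = 28
Σ LCP = 0 + 0 + 1 + 0 + 0 + 0 + 1 = 2
distinct = 28 − 2 = 26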